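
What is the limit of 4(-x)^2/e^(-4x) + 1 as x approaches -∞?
The quotient is an ∞/∞ indeterminate form as x → -∞.
Compare growth rates of the dominant terms (exponentials ≫ polynomials ≫ logarithms), or apply L'Hôpital's rule; the quotient → 0.
Adding the constant: 0 + 1 = 1. Limit = 1.

Final answer: 1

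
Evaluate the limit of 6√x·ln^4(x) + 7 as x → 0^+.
The product is a 0·∞ indeterminate form at x → 0⁺.
Rewrite the product as 6·ln^4(x) / x^(-1/2) and apply L'Hôpital, or use the standard hierarchy x^(-1/2) ≫ |ln x|^4 as x → 0⁺.
The indeterminate product → 0, so the limit = 7.

Final answer: 7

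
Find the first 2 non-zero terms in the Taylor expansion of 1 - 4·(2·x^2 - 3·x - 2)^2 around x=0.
-48·x - 15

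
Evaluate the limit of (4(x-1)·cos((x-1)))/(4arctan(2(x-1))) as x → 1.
Both numerator and denominator → 0 as x → 1; this is a 0/0 indeterminate form.
Expand each to leading order near x = 1: numerator ~ 4·(x - 1), denominator ~ 8·(x - 1).
The limit of the ratio is 1/2.

Final answer: 1/2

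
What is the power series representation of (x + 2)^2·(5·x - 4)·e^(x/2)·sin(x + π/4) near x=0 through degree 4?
233·√(2)·x^4/48 + 203·√(2)·x^3/12 + 10·√(2)·x^2 - 10·√(2)·x - 8·√(2)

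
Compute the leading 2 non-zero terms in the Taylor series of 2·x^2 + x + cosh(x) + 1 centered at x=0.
x + 2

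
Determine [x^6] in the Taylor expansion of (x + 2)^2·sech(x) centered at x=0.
Expand to order 6: (x + 2)^2·sech(x) = -47·x^6/360 + 5·x^5/6 + x^4/3 - 2·x^3 - x^2 + 4·x + 4 + O(x^7).
The coefficient of x^6 is -47/360.

Final answer: -47/360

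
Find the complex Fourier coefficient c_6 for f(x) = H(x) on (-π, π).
Compute the real Fourier coefficients first: a_6 = 0, b_6 = 0.
Then c_6 = (a_6 − i·b_6)/2 = 0.

Final answer: 0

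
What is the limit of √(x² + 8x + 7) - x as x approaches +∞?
This is an ∞ − ∞ indeterminate form.
Multiply and divide by the conjugate √(x²+8x + 7) + x; the x² terms cancel, leaving (8x + 7)/(√(x²+8x + 7)+x) → 8/2 = 4.
Limit = 4.

Final answer: 4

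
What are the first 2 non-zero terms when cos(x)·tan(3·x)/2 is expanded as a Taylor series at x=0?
15·x^3/4 + 3·x/2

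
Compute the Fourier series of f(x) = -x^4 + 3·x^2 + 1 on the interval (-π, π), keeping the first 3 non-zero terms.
(-60 + 8·π^2)·cos(x) + (6 - 2·π^2)·cos(2·x) - π^4/5 + 1 + π^2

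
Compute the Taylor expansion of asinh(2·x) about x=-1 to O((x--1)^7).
-asinh(2) + 2·√(5)·(x + 1)/5 + 4·√(5)·(x + 1)^2/25 + 28·√(5)·(x + 1)^3/375 + 4·√(5)·(x + 1)^4/125 + 28·√(5)·(x + 1)^5/3125 - 136·√(5)·(x + 1)^6/46875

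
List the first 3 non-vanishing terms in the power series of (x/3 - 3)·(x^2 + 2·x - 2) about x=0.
-7·x^2/3 - 20·x/3 + 6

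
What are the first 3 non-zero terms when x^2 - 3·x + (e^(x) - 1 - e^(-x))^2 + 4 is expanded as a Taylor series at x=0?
5·x^2 - 7·x + 5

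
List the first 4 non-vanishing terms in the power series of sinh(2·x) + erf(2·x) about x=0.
x^7·(8/315 - 128/(21·√(π))) + x^5·(4/15 + 32/(5·√(π))) + x^3·(4/3 - 16/(3·√(π))) + x·(2 + 4/√(π))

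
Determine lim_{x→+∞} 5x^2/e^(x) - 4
The quotient is an ∞/∞ indeterminate form as x → +∞.
The exponential denominator e^(x) dominates the polynomial numerator (e^x ≫ x^2 as x → ∞), so the quotient → 0.
Adding the constant: 0 - 4 = -4. Limit = -4.

Final answer: -4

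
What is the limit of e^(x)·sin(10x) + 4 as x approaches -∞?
Evaluate the dominant behaviour as x → -∞; each term tends to a finite value or vanishes.
Limit = 4.

Final answer: 4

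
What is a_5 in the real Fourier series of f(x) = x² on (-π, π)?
a_5 = (1/π) ∫_{-π}^{π} f(x)·cos(5x) dx.
Evaluate the integral (use parity and integration by parts as needed): a_5 = -4/25.

Final answer: -4/25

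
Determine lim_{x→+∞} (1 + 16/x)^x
As x → +∞: this is the defining limit (1 + 16/x)^x → e^16.
Limit = e^(16).

Final answer: e^(16)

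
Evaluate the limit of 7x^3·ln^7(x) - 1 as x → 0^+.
The product is a 0·∞ indeterminate form at x → 0⁺.
Rewrite the product as 7·ln^7(x) / x^(-3) and apply L'Hôpital, or use the standard hierarchy x^(-3) ≫ |ln x|^7 as x → 0⁺.
The indeterminate product → 0, so the limit = -1.

Final answer: -1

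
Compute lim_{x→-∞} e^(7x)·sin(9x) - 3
Evaluate the dominant behaviour as x → -∞; each term tends to a finite value or vanishes.
Limit = -3.

Final answer: -3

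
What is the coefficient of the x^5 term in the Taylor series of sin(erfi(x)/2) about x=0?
Expand to order 5: sin(erfi(x)/2) = x^5·(-1/(6·π^(3/2)) + 1/(120·π^(5/2)) + 1/(10·√(π))) + x^3·(-1/(6·π^(3/2)) + 1/(3·√(π))) + x/√(π) + O(x^6).
The coefficient of x^5 is -1/(6·π^(3/2)) + 1/(120·π^(5/2)) + 1/(10·√(π)).

Final answer: -1/(6·π^(3/2)) + 1/(120·π^(5/2)) + 1/(10·√(π))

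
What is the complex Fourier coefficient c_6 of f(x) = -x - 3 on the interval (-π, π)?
Compute the real Fourier coefficients first: a_6 = 0, b_6 = 1/3.
Then c_6 = (a_6 − i·b_6)/2 = -i/6.

Final answer: -i/6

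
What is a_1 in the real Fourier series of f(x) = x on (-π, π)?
a_1 = (1/π) ∫_{-π}^{π} f(x)·cos(1x) dx.
Evaluate the integral (use parity and integration by parts as needed): a_1 = 0.

Final answer: 0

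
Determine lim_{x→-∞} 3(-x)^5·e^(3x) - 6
The product is a 0·∞ indeterminate form at x → -∞.
Rewrite the product as 3(-x)^5 / e^(-3x) (an ∞/∞ form) and apply L'Hôpital, or use the standard hierarchy e^(3|x|) ≫ |(-x)^5| as x → -∞.
The indeterminate product → 0, so the limit = -6.

Final answer: -6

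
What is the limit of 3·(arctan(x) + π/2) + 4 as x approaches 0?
Direct substitution at x = 0 gives 4 + 3·π/2.

Final answer: 4 + 3·π/2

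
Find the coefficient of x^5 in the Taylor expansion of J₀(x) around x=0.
Expand to order 5: J₀(x) = x^4/64 - x^2/4 + 1 + O(x^6).
The coefficient of x^5 is 0.

Final answer: 0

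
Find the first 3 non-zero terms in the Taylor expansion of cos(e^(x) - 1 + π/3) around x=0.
x^2·(-√(3)/4 - 1/4) - √(3)·x/2 + 1/2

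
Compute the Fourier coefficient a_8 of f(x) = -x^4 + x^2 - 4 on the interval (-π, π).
a_8 = (1/π) ∫_{-π}^{π} f(x)·cos(8x) dx.
Evaluate the integral (use parity and integration by parts as needed): a_8 = 19/256 - π^2/8.

Final answer: 19/256 - π^2/8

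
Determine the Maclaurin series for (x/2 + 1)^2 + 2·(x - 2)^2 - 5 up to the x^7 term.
9·x^2/4 - 7·x + 4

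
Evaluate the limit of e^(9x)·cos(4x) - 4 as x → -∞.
Evaluate the dominant behaviour as x → -∞; each term tends to a finite value or vanishes.
Limit = -4.

Final answer: -4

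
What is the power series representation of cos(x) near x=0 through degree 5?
x^4/24 - x^2/2 + 1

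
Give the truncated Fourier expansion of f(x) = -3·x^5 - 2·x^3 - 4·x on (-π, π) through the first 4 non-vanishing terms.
(-704 - 6·π^4 + 116·π^2)·sin(x) + (-13·π^2 + 47/2 + 3·π^4)·sin(2·x) + (-2·π^4 - 128/27 + 28·π^2/9)·sin(3·x) + (-7·π^2/8 + 149/64 + 3·π^4/2)·sin(4·x)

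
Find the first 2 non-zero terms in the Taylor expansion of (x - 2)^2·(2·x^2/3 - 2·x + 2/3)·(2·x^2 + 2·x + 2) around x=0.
16/3 - 16·x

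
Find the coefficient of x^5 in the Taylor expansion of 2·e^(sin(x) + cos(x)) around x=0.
Expand to order 5: 2·e^(sin(x) + cos(x)) = e·x^5/5 - 5·e·x^4/12 - e·x^3 + 2·e·x + 2·e + O(x^6).
The coefficient of x^5 is e/5.

Final answer: e/5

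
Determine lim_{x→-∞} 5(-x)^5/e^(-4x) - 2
The quotient is an ∞/∞ indeterminate form as x → -∞.
Compare growth rates of the dominant terms (exponentials ≫ polynomials ≫ logarithms), or apply L'Hôpital's rule; the quotient → 0.
Adding the constant: 0 - 2 = -2. Limit = -2.

Final answer: -2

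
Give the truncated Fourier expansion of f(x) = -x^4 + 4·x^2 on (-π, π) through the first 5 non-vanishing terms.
(-64 + 8·π^2)·cos(x) + (7 - 2·π^2)·cos(2·x) + (-64/27 + 8·π^2/9)·cos(3·x) + (19/16 - π^2/2)·cos(4·x) - π^4/5 + 4·π^2/3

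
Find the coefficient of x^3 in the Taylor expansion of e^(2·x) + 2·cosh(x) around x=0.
Expand to order 3: e^(2·x) + 2·cosh(x) = 4·x^3/3 + 3·x^2 + 2·x + 3 + O(x^4).
The coefficient of x^3 is 4/3.

Final answer: 4/3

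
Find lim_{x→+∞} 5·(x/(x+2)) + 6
Evaluate the dominant behaviour as x → +∞; each term tends to a finite value or vanishes.
Limit = 11.

Final answer: 11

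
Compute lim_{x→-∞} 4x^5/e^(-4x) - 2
The quotient is an ∞/∞ indeterminate form as x → -∞.
Compare growth rates of the dominant terms (exponentials ≫ polynomials ≫ logarithms), or apply L'Hôpital's rule; the quotient → 0.
Adding the constant: 0 - 2 = -2. Limit = -2.

Final answer: -2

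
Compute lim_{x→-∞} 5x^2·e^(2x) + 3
The product is a 0·∞ indeterminate form at x → -∞.
Rewrite the product as 5x^2 / e^(-2x) (an ∞/∞ form) and apply L'Hôpital, or use the standard hierarchy e^(2|x|) ≫ |x^2| as x → -∞.
The indeterminate product → 0, so the limit = 3.

Final answer: 3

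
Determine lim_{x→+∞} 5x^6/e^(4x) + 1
The quotient is an ∞/∞ indeterminate form as x → +∞.
The exponential denominator e^(4x) dominates the polynomial numerator (e^x ≫ x^6 as x → ∞), so the quotient → 0.
Adding the constant: 0 + 1 = 1. Limit = 1.

Final answer: 1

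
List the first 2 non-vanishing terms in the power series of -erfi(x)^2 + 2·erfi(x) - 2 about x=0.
4·x/√(π) - 2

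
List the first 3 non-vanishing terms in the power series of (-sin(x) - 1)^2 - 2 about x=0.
x^2 + 2·x - 1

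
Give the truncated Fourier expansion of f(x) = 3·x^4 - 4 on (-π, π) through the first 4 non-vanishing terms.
(144 - 24·π^2)·cos(x) + (-9 + 6·π^2)·cos(2·x) + (16/9 - 8·π^2/3)·cos(3·x) - 4 + 3·π^4/5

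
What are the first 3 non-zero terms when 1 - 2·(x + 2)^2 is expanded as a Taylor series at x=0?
-2·x^2 - 8·x - 7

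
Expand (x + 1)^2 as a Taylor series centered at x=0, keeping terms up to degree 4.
x^2 + 2·x + 1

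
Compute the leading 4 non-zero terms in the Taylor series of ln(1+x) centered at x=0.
-x^4/4 + x^3/3 - x^2/2 + x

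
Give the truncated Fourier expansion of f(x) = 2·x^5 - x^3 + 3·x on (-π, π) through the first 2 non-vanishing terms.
(-82·π^2 + 4·π^4 + 498)·sin(x) + (-2·π^4 - 39/2 + 11·π^2)·sin(2·x)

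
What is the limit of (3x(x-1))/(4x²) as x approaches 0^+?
Both numerator and denominator → 0 as x → 0^+; this is a 0/0 indeterminate form.
Expand each to leading order near x = 0: numerator ~ -3·x, denominator ~ 4·x^2.
The limit of the ratio is -∞.

Final answer: -∞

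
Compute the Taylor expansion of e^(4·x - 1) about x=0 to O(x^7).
256·x^6·e^(-1)/45 + 128·x^5·e^(-1)/15 + 32·x^4·e^(-1)/3 + 32·x^3·e^(-1)/3 + 8·x^2·e^(-1) + 4·x·e^(-1) + e^(-1)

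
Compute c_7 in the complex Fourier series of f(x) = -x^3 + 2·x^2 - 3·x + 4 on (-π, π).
Compute the real Fourier coefficients first: a_7 = -8/49, b_7 = -2·π^2/7 - 282/343.
Then c_7 = (a_7 − i·b_7)/2 = -4/49 + 141·i/343 + i·π^2/7.

Final answer: -4/49 + 141·i/343 + i·π^2/7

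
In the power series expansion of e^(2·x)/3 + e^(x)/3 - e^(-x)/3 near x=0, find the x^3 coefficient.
Expand to order 3: e^(2·x)/3 + e^(x)/3 - e^(-x)/3 = 5·x^3/9 + 2·x^2/3 + 4·x/3 + 1/3 + O(x^4).
The coefficient of x^3 is 5/9.

Final answer: 5/9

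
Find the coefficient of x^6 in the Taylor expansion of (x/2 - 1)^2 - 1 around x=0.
Expand to order 6: (x/2 - 1)^2 - 1 = x^2/4 - x + O(x^7).
The coefficient of x^6 is 0.

Final answer: 0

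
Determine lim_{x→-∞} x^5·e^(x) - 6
The product is a 0·∞ indeterminate form at x → -∞.
Rewrite the product as x^5 / e^(-x) (an ∞/∞ form) and apply L'Hôpital, or use the standard hierarchy e^(|x|) ≫ |x^5| as x → -∞.
The indeterminate product → 0, so the limit = -6.

Final answer: -6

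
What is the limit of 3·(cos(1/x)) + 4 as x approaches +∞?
Evaluate the dominant behaviour as x → +∞; each term tends to a finite value or vanishes.
Limit = 7.

Final answer: 7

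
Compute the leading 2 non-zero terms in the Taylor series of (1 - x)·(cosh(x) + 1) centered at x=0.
2 - 2·x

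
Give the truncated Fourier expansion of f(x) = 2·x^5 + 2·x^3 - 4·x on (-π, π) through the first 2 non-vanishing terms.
(-76·π^2 + 4·π^4 + 448)·sin(x) + (-2·π^4 - 8 + 8·π^2)·sin(2·x)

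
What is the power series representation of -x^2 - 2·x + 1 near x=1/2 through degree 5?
-1/4 - 3·(x - 1/2) - (x - 1/2)^2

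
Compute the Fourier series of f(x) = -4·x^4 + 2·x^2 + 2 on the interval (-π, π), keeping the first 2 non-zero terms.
(-200 + 32·π^2)·cos(x) - 4·π^4/5 + 2 + 2·π^2/3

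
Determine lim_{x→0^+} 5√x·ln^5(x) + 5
The product is a 0·∞ indeterminate form at x → 0⁺.
Rewrite the product as 5·ln^5(x) / x^(-1/2) and apply L'Hôpital, or use the standard hierarchy x^(-1/2) ≫ |ln x|^5 as x → 0⁺.
The indeterminate product → 0, so the limit = 5.

Final answer: 5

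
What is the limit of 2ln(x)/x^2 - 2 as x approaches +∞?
The quotient is an ∞/∞ indeterminate form as x → +∞.
The polynomial denominator x^2 dominates the logarithmic numerator (any positive power of x ≫ ln(x) as x → ∞), so the quotient → 0.
Adding the constant: 0 - 2 = -2. Limit = -2.

Final answer: -2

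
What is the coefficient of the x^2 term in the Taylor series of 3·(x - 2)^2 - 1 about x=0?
Expand to order 2: 3·(x - 2)^2 - 1 = 3·x^2 - 12·x + 11 + O(x^3).
The coefficient of x^2 is 3.

Final answer: 3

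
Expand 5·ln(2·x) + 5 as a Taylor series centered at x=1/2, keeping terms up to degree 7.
5 + 10·(x - 1/2) - 10·(x - 1/2)^2 + 40·(x - 1/2)^3/3 - 20·(x - 1/2)^4 + 32·(x - 1/2)^5 - 160·(x - 1/2)^6/3 + 640·(x - 1/2)^7/7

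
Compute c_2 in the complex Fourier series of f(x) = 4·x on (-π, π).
Compute the real Fourier coefficients first: a_2 = 0, b_2 = -4.
Then c_2 = (a_2 − i·b_2)/2 = 2·i.

Final answer: 2·i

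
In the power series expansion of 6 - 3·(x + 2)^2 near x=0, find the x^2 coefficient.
Expand to order 2: 6 - 3·(x + 2)^2 = -3·x^2 - 12·x - 6 + O(x^3).
The coefficient of x^2 is -3.

Final answer: -3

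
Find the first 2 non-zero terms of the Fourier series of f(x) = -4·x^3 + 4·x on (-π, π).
(56 - 8·π^2)·sin(x) + (-10 + 4·π^2)·sin(2·x)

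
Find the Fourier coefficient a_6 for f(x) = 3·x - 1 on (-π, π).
a_6 = (1/π) ∫_{-π}^{π} f(x)·cos(6x) dx.
Evaluate the integral (use parity and integration by parts as needed): a_6 = 0.

Final answer: 0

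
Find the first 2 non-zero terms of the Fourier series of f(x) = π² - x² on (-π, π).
4·cos(x) + 2·π^2/3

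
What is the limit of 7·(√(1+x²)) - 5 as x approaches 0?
Direct substitution at x = 0 gives 2.

Final answer: 2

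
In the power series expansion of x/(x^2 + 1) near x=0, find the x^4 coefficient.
Expand to order 4: x/(x^2 + 1) = -x^3 + x + O(x^5).
The coefficient of x^4 is 0.

Final answer: 0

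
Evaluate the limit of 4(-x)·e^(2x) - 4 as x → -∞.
The product is a 0·∞ indeterminate form at x → -∞.
Rewrite the product as 4(-x) / e^(-2x) (an ∞/∞ form) and apply L'Hôpital, or use the standard hierarchy e^(2|x|) ≫ |(-x)| as x → -∞.
The indeterminate product → 0, so the limit = -4.

Final answer: -4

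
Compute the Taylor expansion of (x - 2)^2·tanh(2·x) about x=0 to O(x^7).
-256·x^6/15 + 72·x^5/5 + 32·x^4/3 - 26·x^3/3 - 8·x^2 + 8·x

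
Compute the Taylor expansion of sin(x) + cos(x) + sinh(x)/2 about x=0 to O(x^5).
x^4/24 - x^3/12 - x^2/2 + 3·x/2 + 1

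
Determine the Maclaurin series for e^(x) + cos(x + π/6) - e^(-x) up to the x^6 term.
-√(3)·x^6/1440 + x^5/80 + √(3)·x^4/48 + 5·x^3/12 - √(3)·x^2/4 + 3·x/2 + √(3)/2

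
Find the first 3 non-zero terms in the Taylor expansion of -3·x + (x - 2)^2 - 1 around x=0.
x^2 - 7·x + 3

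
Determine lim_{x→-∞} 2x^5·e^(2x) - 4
The product is a 0·∞ indeterminate form at x → -∞.
Rewrite the product as 2x^5 / e^(-2x) (an ∞/∞ form) and apply L'Hôpital, or use the standard hierarchy e^(2|x|) ≫ |x^5| as x → -∞.
The indeterminate product → 0, so the limit = -4.

Final answer: -4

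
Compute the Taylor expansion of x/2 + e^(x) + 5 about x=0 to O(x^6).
x^5/120 + x^4/24 + x^3/6 + x^2/2 + 3·x/2 + 6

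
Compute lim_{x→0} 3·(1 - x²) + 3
Direct substitution at x = 0 gives 6.

Final answer: 6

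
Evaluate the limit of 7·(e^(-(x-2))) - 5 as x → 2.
Direct substitution at x = 2 gives 2.

Final answer: 2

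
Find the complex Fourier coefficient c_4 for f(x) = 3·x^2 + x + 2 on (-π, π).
Compute the real Fourier coefficients first: a_4 = 3/4, b_4 = -1/2.
Then c_4 = (a_4 − i·b_4)/2 = 3/8 + i/4.

Final answer: 3/8 + i/4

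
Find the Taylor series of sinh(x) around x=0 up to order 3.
x^3/6 + x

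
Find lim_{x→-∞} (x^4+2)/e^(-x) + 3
The quotient is an ∞/∞ indeterminate form as x → -∞.
Compare growth rates of the dominant terms (exponentials ≫ polynomials ≫ logarithms), or apply L'Hôpital's rule; the quotient → 0.
Adding the constant: 0 + 3 = 3. Limit = 3.

Final answer: 3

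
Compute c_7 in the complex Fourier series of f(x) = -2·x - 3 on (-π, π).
Compute the real Fourier coefficients first: a_7 = 0, b_7 = -4/7.
Then c_7 = (a_7 − i·b_7)/2 = 2·i/7.

Final answer: 2·i/7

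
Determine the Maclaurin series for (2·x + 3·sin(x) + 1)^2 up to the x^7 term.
-x^7/840 + x^6/2 + x^5/20 - 5·x^4 - x^3 + 25·x^2 + 10·x + 1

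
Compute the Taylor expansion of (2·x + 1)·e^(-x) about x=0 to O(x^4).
5·x^3/6 - 3·x^2/2 + x + 1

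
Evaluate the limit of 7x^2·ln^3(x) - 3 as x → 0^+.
The product is a 0·∞ indeterminate form at x → 0⁺.
Rewrite the product as 7·ln^3(x) / x^(-2) and apply L'Hôpital, or use the standard hierarchy x^(-2) ≫ |ln x|^3 as x → 0⁺.
The indeterminate product → 0, so the limit = -3.

Final answer: -3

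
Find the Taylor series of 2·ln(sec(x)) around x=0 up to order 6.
2·x^6/45 + x^4/6 + x^2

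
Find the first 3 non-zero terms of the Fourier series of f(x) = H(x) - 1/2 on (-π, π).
2·sin(x)/π + 2·sin(3·x)/(3·π) + 2·sin(5·x)/(5·π)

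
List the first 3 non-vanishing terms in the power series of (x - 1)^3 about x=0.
-3·x^2 + 3·x - 1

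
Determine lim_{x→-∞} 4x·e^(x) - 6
The product is a 0·∞ indeterminate form at x → -∞.
Rewrite the product as 4x / e^(-x) (an ∞/∞ form) and apply L'Hôpital, or use the standard hierarchy e^(|x|) ≫ |x| as x → -∞.
The indeterminate product → 0, so the limit = -6.

Final answer: -6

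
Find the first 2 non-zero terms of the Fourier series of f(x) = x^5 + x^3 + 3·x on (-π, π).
(-38·π^2 + 2·π^4 + 234)·sin(x) + (-π^4 - 9 + 4·π^2)·sin(2·x)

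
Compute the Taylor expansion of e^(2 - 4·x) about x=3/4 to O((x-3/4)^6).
e^(-1) - 4·e^(-1)·(x - 3/4) + 8·e^(-1)·(x - 3/4)^2 - 32·e^(-1)·(x - 3/4)^3/3 + 32·e^(-1)·(x - 3/4)^4/3 - 128·e^(-1)·(x - 3/4)^5/15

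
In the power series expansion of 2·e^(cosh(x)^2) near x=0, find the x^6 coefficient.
Expand to order 6: 2·e^(cosh(x)^2) = 49·e·x^6/45 + 5·e·x^4/3 + 2·e·x^2 + 2·e + O(x^7).
The coefficient of x^6 is 49·e/45.

Final answer: 49·e/45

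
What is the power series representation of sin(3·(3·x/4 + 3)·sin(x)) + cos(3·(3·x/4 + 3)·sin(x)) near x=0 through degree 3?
-573·x^3/4 - 153·x^2/4 + 9·x + 1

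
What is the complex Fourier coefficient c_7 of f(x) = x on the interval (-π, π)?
Compute the real Fourier coefficients first: a_7 = 0, b_7 = 2/7.
Then c_7 = (a_7 − i·b_7)/2 = -i/7.

Final answer: -i/7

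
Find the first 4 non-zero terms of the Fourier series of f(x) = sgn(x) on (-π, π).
4·sin(x)/π + 4·sin(3·x)/(3·π) + 4·sin(5·x)/(5·π) + 4·sin(7·x)/(7·π)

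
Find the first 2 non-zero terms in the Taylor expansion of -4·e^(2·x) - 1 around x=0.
-8·x - 5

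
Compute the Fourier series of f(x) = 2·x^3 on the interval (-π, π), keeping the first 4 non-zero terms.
(-24 + 4·π^2)·sin(x) + (3 - 2·π^2)·sin(2·x) + (-8/9 + 4·π^2/3)·sin(3·x) + (3/8 - π^2)·sin(4·x)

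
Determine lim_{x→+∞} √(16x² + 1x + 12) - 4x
As x → +∞: multiply by the conjugate to get (1x+12)/(√(16x²+1x+12)+4x); the denominator ~ 8x, so the limit is 1/8.
Limit = 1/8.

Final answer: 1/8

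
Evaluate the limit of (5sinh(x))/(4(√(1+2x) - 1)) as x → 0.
Both numerator and denominator → 0 as x → 0; this is a 0/0 indeterminate form.
Expand each to leading order near x = 0: numerator ~ 5·x, denominator ~ 4·x.
The limit of the ratio is 5/4.

Final answer: 5/4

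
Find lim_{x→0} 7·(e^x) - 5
Direct substitution at x = 0 gives 2.

Final answer: 2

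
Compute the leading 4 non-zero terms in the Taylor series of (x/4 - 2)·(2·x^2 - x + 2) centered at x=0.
x^3/2 - 17·x^2/4 + 5·x/2 - 4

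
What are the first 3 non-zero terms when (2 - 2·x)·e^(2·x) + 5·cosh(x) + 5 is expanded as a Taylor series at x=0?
5·x^2/2 + 2·x + 12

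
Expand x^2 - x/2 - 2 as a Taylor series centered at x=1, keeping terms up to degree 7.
-3/2 + 3·(x - 1)/2 + (x - 1)^2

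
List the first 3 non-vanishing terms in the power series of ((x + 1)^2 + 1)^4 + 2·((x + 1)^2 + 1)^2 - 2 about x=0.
144·x^2 + 80·x + 22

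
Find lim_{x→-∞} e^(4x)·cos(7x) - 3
Evaluate the dominant behaviour as x → -∞; each term tends to a finite value or vanishes.
Limit = -3.

Final answer: -3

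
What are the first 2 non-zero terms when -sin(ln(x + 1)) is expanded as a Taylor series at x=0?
x^2/2 - x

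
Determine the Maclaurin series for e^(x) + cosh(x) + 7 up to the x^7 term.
x^7/5040 + x^6/360 + x^5/120 + x^4/12 + x^3/6 + x^2 + x + 9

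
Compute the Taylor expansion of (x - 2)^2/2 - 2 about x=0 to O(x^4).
x^2/2 - 2·x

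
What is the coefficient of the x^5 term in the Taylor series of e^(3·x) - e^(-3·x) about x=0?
Expand to order 5: e^(3·x) - e^(-3·x) = 81·x^5/20 + 9·x^3 + 6·x + O(x^6).
The coefficient of x^5 is 81/20.

Final answer: 81/20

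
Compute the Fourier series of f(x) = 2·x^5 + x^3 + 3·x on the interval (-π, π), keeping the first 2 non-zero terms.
(-78·π^2 + 4·π^4 + 474)·sin(x) + (-2·π^4 - 33/2 + 9·π^2)·sin(2·x)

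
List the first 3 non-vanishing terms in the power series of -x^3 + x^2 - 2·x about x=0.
-x^3 + x^2 - 2·x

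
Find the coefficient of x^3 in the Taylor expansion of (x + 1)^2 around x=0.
Expand to order 3: (x + 1)^2 = x^2 + 2·x + 1 + O(x^4).
The coefficient of x^3 is 0.

Final answer: 0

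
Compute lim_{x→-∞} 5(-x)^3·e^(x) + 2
The product is a 0·∞ indeterminate form at x → -∞.
Rewrite the product as 5(-x)^3 / e^(-x) (an ∞/∞ form) and apply L'Hôpital, or use the standard hierarchy e^(|x|) ≫ |(-x)^3| as x → -∞.
The indeterminate product → 0, so the limit = 2.

Final answer: 2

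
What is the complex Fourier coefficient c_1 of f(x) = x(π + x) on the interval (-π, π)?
Compute the real Fourier coefficients first: a_1 = -4, b_1 = 2·π.
Then c_1 = (a_1 − i·b_1)/2 = -2 - i·π.

Final answer: -2 - i·π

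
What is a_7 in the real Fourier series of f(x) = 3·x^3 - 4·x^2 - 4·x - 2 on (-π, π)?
a_7 = (1/π) ∫_{-π}^{π} f(x)·cos(7x) dx.
Evaluate the integral (use parity and integration by parts as needed): a_7 = 16/49.

Final answer: 16/49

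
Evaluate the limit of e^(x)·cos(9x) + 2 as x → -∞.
Evaluate the dominant behaviour as x → -∞; each term tends to a finite value or vanishes.
Limit = 2.

Final answer: 2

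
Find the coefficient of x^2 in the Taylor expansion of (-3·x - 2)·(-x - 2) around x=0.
Expand to order 2: (-3·x - 2)·(-x - 2) = 3·x^2 + 8·x + 4 + O(x^3).
The coefficient of x^2 is 3.

Final answer: 3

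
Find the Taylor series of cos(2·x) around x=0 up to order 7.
-4·x^6/45 + 2·x^4/3 - 2·x^2 + 1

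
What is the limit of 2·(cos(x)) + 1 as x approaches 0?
Direct substitution at x = 0 gives 3.

Final answer: 3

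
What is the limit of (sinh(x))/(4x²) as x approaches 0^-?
Both numerator and denominator → 0 as x → 0^-; this is a 0/0 indeterminate form.
Expand each to leading order near x = 0: numerator ~ x, denominator ~ 4·x^2.
The limit of the ratio is -∞.

Final answer: -∞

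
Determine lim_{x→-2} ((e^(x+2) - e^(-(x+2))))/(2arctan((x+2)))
Both numerator and denominator → 0 as x → -2; this is a 0/0 indeterminate form.
Expand each to leading order near x = -2: numerator ~ 2·(x + 2), denominator ~ 2·(x + 2).
The limit of the ratio is 1.

Final answer: 1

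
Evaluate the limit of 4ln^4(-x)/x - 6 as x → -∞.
The quotient is an ∞/∞ indeterminate form as x → -∞.
Compare growth rates of the dominant terms (exponentials ≫ polynomials ≫ logarithms), or apply L'Hôpital's rule; the quotient → 0.
Adding the constant: 0 - 6 = -6. Limit = -6.

Final answer: -6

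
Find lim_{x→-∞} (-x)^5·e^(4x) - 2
The product is a 0·∞ indeterminate form at x → -∞.
Rewrite the product as (-x)^5 / e^(-4x) (an ∞/∞ form) and apply L'Hôpital, or use the standard hierarchy e^(4|x|) ≫ |(-x)^5| as x → -∞.
The indeterminate product → 0, so the limit = -2.

Final answer: -2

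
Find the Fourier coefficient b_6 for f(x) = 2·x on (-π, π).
b_6 = (1/π) ∫_{-π}^{π} f(x)·sin(6x) dx.
Evaluate the integral (use parity and integration by parts as needed): b_6 = -2/3.

Final answer: -2/3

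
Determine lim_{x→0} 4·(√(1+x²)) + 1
Direct substitution at x = 0 gives 5.

Final answer: 5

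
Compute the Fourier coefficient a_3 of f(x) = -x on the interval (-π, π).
a_3 = (1/π) ∫_{-π}^{π} f(x)·cos(3x) dx.
Evaluate the integral (use parity and integration by parts as needed): a_3 = 0.

Final answer: 0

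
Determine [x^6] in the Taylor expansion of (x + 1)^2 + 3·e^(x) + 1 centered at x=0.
Expand to order 6: (x + 1)^2 + 3·e^(x) + 1 = x^6/240 + x^5/40 + x^4/8 + x^3/2 + 5·x^2/2 + 5·x + 5 + O(x^7).
The coefficient of x^6 is 1/240.

Final answer: 1/240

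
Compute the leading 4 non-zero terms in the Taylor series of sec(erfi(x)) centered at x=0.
x^6·(-8/(9·π^2) + 28/(45·π) + 364/(45·π^3) - 4·(-4/(3·π) + 2/(3·π^2))/π) + x^4·(10/(3·π^2) + 4/(3·π)) + 2·x^2/π + 1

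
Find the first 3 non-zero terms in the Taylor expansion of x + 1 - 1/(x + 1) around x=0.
x^3 - x^2 + 2·x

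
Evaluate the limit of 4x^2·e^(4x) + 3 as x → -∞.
The product is a 0·∞ indeterminate form at x → -∞.
Rewrite the product as 4x^2 / e^(-4x) (an ∞/∞ form) and apply L'Hôpital, or use the standard hierarchy e^(4|x|) ≫ |x^2| as x → -∞.
The indeterminate product → 0, so the limit = 3.

Final answer: 3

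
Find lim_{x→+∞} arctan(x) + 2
Evaluate the dominant behaviour as x → +∞; each term tends to a finite value or vanishes.
Limit = π/2 + 2.

Final answer: π/2 + 2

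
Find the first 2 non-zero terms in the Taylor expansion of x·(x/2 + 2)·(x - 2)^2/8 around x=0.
-3·x^2/4 + x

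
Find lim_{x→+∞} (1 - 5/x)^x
As x → +∞: this is the defining limit (1 - 5/x)^x → e^(-5).
Limit = e^(-5).

Final answer: e^(-5)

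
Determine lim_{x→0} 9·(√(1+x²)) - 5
Direct substitution at x = 0 gives 4.

Final answer: 4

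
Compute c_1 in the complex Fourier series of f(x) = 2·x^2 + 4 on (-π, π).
Compute the real Fourier coefficients first: a_1 = -8, b_1 = 0.
Then c_1 = (a_1 − i·b_1)/2 = -4.

Final answer: -4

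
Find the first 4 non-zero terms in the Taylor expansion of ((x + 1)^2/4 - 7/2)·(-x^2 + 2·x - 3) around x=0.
-x^4/4 + 7·x^2/2 - 8·x + 39/4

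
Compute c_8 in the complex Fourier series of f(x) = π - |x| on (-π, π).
Compute the real Fourier coefficients first: a_8 = 0, b_8 = 0.
Then c_8 = (a_8 − i·b_8)/2 = 0.

Final answer: 0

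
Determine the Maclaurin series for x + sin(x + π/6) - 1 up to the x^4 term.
x^4/48 - √(3)·x^3/12 - x^2/4 + x·(√(3)/2 + 1) - 1/2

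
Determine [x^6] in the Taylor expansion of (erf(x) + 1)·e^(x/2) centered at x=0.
Expand to order 6: (erf(x) + 1)·e^(x/2) = x^6·(1/46080 + 499/(5760·√(π))) + x^5·(1/3840 + 39/(320·√(π))) + x^4·(1/384 - 7/(24·√(π))) + x^3·(1/48 - 5/(12·√(π))) + x^2·(1/8 + 1/√(π)) + x·(1/2 + 2/√(π)) + 1 + O(x^7).
The coefficient of x^6 is 1/46080 + 499/(5760·√(π)).

Final answer: 1/46080 + 499/(5760·√(π))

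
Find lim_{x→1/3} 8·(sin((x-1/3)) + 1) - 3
Direct substitution at x = 1/3 gives 5.

Final answer: 5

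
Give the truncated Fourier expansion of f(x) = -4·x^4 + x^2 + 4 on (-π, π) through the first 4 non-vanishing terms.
(-196 + 32·π^2)·cos(x) + (13 - 8·π^2)·cos(2·x) + (-76/27 + 32·π^2/9)·cos(3·x) - 4·π^4/5 + π^2/3 + 4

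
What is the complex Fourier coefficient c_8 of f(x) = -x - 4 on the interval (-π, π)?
Compute the real Fourier coefficients first: a_8 = 0, b_8 = 1/4.
Then c_8 = (a_8 − i·b_8)/2 = -i/8.

Final answer: -i/8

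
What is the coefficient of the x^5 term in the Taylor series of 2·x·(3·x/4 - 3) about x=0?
Expand to order 5: 2·x·(3·x/4 - 3) = 3·x^2/2 - 6·x + O(x^6).
The coefficient of x^5 is 0.

Final answer: 0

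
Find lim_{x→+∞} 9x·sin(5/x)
As x → +∞: let u = 5/x → 0⁺; then 9·x·sin(5/x) = 9·5·sin(u)/u → 9·5·1 = 45.
Limit = 45.

Final answer: 45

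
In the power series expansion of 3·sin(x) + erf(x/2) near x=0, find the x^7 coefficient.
Expand to order 7: 3·sin(x) + erf(x/2) = x^7·(-1/1680 - 1/(2688·√(π))) + x^5·(1/(160·√(π)) + 1/40) + x^3·(-1/2 - 1/(12·√(π))) + x·(1/√(π) + 3) + O(x^8).
The coefficient of x^7 is -1/1680 - 1/(2688·√(π)).

Final answer: -1/1680 - 1/(2688·√(π))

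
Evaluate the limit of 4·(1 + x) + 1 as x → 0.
Direct substitution at x = 0 gives 5.

Final answer: 5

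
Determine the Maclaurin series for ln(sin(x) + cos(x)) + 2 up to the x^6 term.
-32·x^6/45 + 2·x^5/3 - 2·x^4/3 + 2·x^3/3 - x^2 + x + 2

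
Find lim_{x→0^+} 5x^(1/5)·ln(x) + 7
The product is a 0·∞ indeterminate form at x → 0⁺.
Rewrite the product as 5·ln(x) / x^(-1/5) and apply L'Hôpital, or use the standard hierarchy x^(-1/5) ≫ |ln x| as x → 0⁺.
The indeterminate product → 0, so the limit = 7.

Final answer: 7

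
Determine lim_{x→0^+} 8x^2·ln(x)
This is a 0·∞ indeterminate form at x → 0⁺.
Rewrite the product as 8·ln(x) / x^(-2) and apply L'Hôpital, or use the standard hierarchy x^(-2) ≫ |ln x| as x → 0⁺.
The indeterminate product → 0, so the limit = 0.

Final answer: 0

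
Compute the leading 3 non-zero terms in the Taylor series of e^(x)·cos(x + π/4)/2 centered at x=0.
-√(2)·x^3/6 - √(2)·x^2/4 + √(2)/4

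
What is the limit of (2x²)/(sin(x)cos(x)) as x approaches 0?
Both numerator and denominator → 0 as x → 0; this is a 0/0 indeterminate form.
Expand each to leading order near x = 0: numerator ~ 2·x^2, denominator ~ x.
The limit of the ratio is 0.

Final answer: 0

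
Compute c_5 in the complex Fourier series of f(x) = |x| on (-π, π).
Compute the real Fourier coefficients first: a_5 = -4/(25·π), b_5 = 0.
Then c_5 = (a_5 − i·b_5)/2 = -2/(25·π).

Final answer: -2/(25·π)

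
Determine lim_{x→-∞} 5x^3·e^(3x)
This is a 0·∞ indeterminate form at x → -∞.
Rewrite the product as 5x^3 / e^(-3x) (an ∞/∞ form) and apply L'Hôpital, or use the standard hierarchy e^(3|x|) ≫ |x^3| as x → -∞.
The indeterminate product → 0, so the limit = 0.

Final answer: 0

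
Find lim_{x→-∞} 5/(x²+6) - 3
Evaluate the dominant behaviour as x → -∞; each term tends to a finite value or vanishes.
Limit = -3.

Final answer: -3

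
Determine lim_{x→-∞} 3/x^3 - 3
Evaluate the dominant behaviour as x → -∞; each term tends to a finite value or vanishes.
Limit = -3.

Final answer: -3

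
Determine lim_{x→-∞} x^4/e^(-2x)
This is an ∞/∞ indeterminate form as x → -∞.
Compare growth rates of the dominant terms (exponentials ≫ polynomials ≫ logarithms), or apply L'Hôpital's rule; the quotient → 0.
Limit = 0.

Final answer: 0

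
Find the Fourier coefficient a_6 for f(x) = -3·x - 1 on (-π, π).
a_6 = (1/π) ∫_{-π}^{π} f(x)·cos(6x) dx.
Evaluate the integral (use parity and integration by parts as needed): a_6 = 0.

Final answer: 0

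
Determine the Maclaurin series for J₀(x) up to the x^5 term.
x^4/64 - x^2/4 + 1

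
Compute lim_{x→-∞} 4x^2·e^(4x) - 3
The product is a 0·∞ indeterminate form at x → -∞.
Rewrite the product as 4x^2 / e^(-4x) (an ∞/∞ form) and apply L'Hôpital, or use the standard hierarchy e^(4|x|) ≫ |x^2| as x → -∞.
The indeterminate product → 0, so the limit = -3.

Final answer: -3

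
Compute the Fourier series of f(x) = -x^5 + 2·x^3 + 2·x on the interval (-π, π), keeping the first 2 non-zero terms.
(-260 - 2·π^4 + 44·π^2)·sin(x) + (-7·π^2 + 17/2 + π^4)·sin(2·x)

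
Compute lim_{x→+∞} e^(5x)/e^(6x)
This is an ∞/∞ indeterminate form as x → +∞.
Rewrite e^(5x)/e^(6x) = e^((5−6)x) = e^(-x); the exponent coefficient is -1 < 0 so e^(-x) → 0.
Limit = 0.

Final answer: 0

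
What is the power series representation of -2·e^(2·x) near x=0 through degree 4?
-4·x^4/3 - 8·x^3/3 - 4·x^2 - 4·x - 2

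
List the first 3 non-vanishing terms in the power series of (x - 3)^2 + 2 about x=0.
x^2 - 6·x + 11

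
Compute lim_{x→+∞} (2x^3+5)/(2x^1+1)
This is an ∞/∞ indeterminate form as x → +∞.
Divide numerator and denominator by x^3 and let the lower-order terms vanish; the numerator's degree 3 exceeds the denominator's degree 1, so the quotient diverges.
Limit = ∞.

Final answer: ∞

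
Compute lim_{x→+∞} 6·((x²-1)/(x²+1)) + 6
Evaluate the dominant behaviour as x → +∞; each term tends to a finite value or vanishes.
Limit = 12.

Final answer: 12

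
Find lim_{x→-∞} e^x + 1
Evaluate the dominant behaviour as x → -∞; each term tends to a finite value or vanishes.
Limit = 1.

Final answer: 1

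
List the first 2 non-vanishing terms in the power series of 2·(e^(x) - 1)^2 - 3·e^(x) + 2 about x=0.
-3·x - 1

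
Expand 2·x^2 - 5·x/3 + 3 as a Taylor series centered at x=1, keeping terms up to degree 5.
10/3 + 7·(x - 1)/3 + 2·(x - 1)^2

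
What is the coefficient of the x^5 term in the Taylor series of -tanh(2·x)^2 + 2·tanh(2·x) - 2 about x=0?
Expand to order 5: -tanh(2·x)^2 + 2·tanh(2·x) - 2 = 128·x^5/15 + 32·x^4/3 - 16·x^3/3 - 4·x^2 + 4·x - 2 + O(x^6).
The coefficient of x^5 is 128/15.

Final answer: 128/15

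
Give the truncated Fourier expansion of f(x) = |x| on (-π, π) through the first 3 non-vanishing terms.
-4·cos(x)/π - 4·cos(3·x)/(9·π) + π/2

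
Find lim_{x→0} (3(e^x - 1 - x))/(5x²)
Both numerator and denominator → 0 as x → 0; this is a 0/0 indeterminate form.
Expand each to leading order near x = 0: numerator ~ 3·x^2/2, denominator ~ 5·x^2.
The limit of the ratio is 3/10.

Final answer: 3/10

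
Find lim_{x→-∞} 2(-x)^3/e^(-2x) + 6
The quotient is an ∞/∞ indeterminate form as x → -∞.
Compare growth rates of the dominant terms (exponentials ≫ polynomials ≫ logarithms), or apply L'Hôpital's rule; the quotient → 0.
Adding the constant: 0 + 6 = 6. Limit = 6.

Final answer: 6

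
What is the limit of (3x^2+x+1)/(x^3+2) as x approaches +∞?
This is an ∞/∞ indeterminate form as x → +∞.
Divide numerator and denominator by x^3 and let the lower-order terms vanish; the numerator's degree 2 is below the denominator's degree 3, so the quotient → 0.
Limit = 0.

Final answer: 0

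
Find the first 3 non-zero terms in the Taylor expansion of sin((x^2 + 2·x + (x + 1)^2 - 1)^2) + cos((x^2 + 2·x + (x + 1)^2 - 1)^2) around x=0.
16·x^3 + 16·x^2 + 1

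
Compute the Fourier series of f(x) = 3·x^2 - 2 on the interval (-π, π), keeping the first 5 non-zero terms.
-12·cos(x) + 3·cos(2·x) - 4·cos(3·x)/3 + 3·cos(4·x)/4 - 2 + π^2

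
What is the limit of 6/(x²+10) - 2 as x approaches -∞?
Evaluate the dominant behaviour as x → -∞; each term tends to a finite value or vanishes.
Limit = -2.

Final answer: -2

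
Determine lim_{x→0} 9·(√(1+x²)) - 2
Direct substitution at x = 0 gives 7.

Final answer: 7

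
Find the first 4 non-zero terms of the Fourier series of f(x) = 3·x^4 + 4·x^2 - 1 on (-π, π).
(128 - 24·π^2)·cos(x) + (-5 + 6·π^2)·cos(2·x) - 8·π^2·cos(3·x)/3 - 1 + 4·π^2/3 + 3·π^4/5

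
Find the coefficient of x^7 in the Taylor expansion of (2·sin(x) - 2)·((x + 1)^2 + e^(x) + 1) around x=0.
Expand to order 7: (2·sin(x) - 2)·((x + 1)^2 + e^(x) + 1) = 31·x^7/2520 + x^6/120 - 23·x^5/60 - 3·x^4/4 + 5·x^3/3 + 3·x^2 - 6 + O(x^8).
The coefficient of x^7 is 31/2520.

Final answer: 31/2520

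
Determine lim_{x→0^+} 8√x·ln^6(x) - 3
The product is a 0·∞ indeterminate form at x → 0⁺.
Rewrite the product as 8·ln^6(x) / x^(-1/2) and apply L'Hôpital, or use the standard hierarchy x^(-1/2) ≫ |ln x|^6 as x → 0⁺.
The indeterminate product → 0, so the limit = -3.

Final answer: -3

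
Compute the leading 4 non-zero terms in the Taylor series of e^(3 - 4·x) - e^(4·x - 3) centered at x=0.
x^3·(-32·e^(3)/3 - 32·e^(-3)/3) + x^2·(-8·e^(-3) + 8·e^(3)) + x·(-4·e^(3) - 4·e^(-3)) - e^(-3) + e^(3)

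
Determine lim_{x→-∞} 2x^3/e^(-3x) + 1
The quotient is an ∞/∞ indeterminate form as x → -∞.
Compare growth rates of the dominant terms (exponentials ≫ polynomials ≫ logarithms), or apply L'Hôpital's rule; the quotient → 0.
Adding the constant: 0 + 1 = 1. Limit = 1.

Final answer: 1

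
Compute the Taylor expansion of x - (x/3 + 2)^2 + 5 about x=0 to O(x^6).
-x^2/9 - x/3 + 1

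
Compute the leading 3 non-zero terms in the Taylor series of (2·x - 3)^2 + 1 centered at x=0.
4·x^2 - 12·x + 10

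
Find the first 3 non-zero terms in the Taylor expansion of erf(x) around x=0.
x^5/(5·√(π)) - 2·x^3/(3·√(π)) + 2·x/√(π)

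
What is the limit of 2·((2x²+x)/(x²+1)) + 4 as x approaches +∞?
Evaluate the dominant behaviour as x → +∞; each term tends to a finite value or vanishes.
Limit = 8.

Final answer: 8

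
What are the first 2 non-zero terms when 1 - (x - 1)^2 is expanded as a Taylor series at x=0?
-x^2 + 2·x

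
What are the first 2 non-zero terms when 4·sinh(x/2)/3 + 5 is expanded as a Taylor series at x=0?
2·x/3 + 5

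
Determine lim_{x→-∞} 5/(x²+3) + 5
Evaluate the dominant behaviour as x → -∞; each term tends to a finite value or vanishes.
Limit = 5.

Final answer: 5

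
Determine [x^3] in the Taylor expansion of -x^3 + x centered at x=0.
Expand to order 3: -x^3 + x = -x^3 + x + O(x^4).
The coefficient of x^3 is -1.

Final answer: -1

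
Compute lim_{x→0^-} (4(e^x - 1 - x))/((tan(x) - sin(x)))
Both numerator and denominator → 0 as x → 0^-; this is a 0/0 indeterminate form.
Expand each to leading order near x = 0: numerator ~ 2·x^2, denominator ~ x^3/2.
The limit of the ratio is -∞.

Final answer: -∞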